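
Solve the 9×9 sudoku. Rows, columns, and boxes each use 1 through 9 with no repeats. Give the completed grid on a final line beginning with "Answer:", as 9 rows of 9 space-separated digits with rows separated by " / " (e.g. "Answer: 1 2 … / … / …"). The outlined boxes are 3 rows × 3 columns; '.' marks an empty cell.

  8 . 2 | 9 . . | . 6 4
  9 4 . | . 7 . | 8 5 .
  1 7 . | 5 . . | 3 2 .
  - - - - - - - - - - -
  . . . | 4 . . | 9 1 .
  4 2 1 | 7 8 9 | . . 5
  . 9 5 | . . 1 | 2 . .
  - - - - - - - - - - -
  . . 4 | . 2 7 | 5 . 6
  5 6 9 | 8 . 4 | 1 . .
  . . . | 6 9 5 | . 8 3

Step 1. [r6c4∈{3}] only 3 remains possible at r6c4, so r6c4=3.
Step 2. [r4c3∈{3,6,7,8}] 8 has one home in col 3: r4c3 ⇒ r4c3=8.
Step 3. [r6c5∈{6}] r6c5's peers cover all but 6 ⇒ r6c5=6.
Step 4. [r4c9∈{7}] r4c9 has the single candidate 7 ⇒ r4c9=7.
Step 5. [r1c6∈{3}] r1c6 has the single candidate 3. So r1c6=3.
Step 6. [r9c3∈{7}] nothing but 7 survives at r9c3, so r9c3=7.
Step 7. [r3c3∈{6}] nothing but 6 survives at r3c3 ⇒ r3c3=6.
Step 8. [r7c4∈{1}] r7c4's peers cover all but 1, so r7c4=1.
Step 9. [r4c2∈{3}] r4c2 has the single candidate 3. So r4c2=3.
Step 10. [r4c6∈{2}] nothing but 2 survives at r4c6. So r4c6=2.
Step 11. [r8c9∈{2}] r8c9 has the single candidate 2. So r8c9=2.
Step 12. [r1c2∈{5}] r1c2 has the single candidate 5. So r1c2=5.
Step 13. [r2c4∈{2}] r2c4 has the single candidate 2 ⇒ r2c4=2.
Step 14. [r3c5∈{4}] nothing but 4 survives at r3c5, so r3c5=4.
Step 15. [r7c1∈{3}] r7c1 is down to just 3, so r7c1=3.
Step 16. [r9c7∈{4}] r9c7 is down to just 4. So r9c7=4.
Step 17. [r4c1∈{6}] r4c1's peers cover all but 6. So r4c1=6.
Step 18. [r6c8∈{4}] r6c8 has the single candidate 4. So r6c8=4.
Step 19. [r8c8∈{7}] nothing but 7 survives at r8c8 ⇒ r8c8=7.
Step 20. [r2c3∈{3}] r2c3's peers cover all but 3. So r2c3=3.
Step 21. [r7c8∈{9}] only 9 remains possible at r7c8, so r7c8=9.
Step 22. [r5c7∈{6}] r5c7's peers cover all but 6 ⇒ r5c7=6.
Step 23. [r8c5∈{3}] r8c5 is down to just 3 ⇒ r8c5=3.
Step 24. [r9c2∈{1}] nothing but 1 survives at r9c2. So r9c2=1.
Step 25. [r2c9∈{1}] nothing but 1 survives at r2c9. So r2c9=1.
Step 26. [r4c5∈{5}] r4c5's peers cover all but 5 ⇒ r4c5=5.
Step 27. [r2c6∈{6}] nothing but 6 survives at r2c6, so r2c6=6.
Step 28. [r3c9∈{9}] only 9 remains possible at r3c9 ⇒ r3c9=9.
Step 29. [r6c9∈{8}] nothing but 8 survives at r6c9. So r6c9=8.
Step 30. [r9c1∈{2}] r9c1 is down to just 2, so r9c1=2.
Step 31. [r5c8∈{3}] r5c8 has the single candidate 3 ⇒ r5c8=3.
Step 32. [r1c5∈{1}] only 1 remains possible at r1c5 ⇒ r1c5=1.
Step 33. [r3c6∈{8}] r3c6's peers cover all but 8. So r3c6=8.
Step 34. [r1c7∈{7}] r1c7's peers cover all but 7 ⇒ r1c7=7.
Step 35. [r7c2∈{8}] nothing but 8 survives at r7c2 ⇒ r7c2=8.
Step 36. [r6c1∈{7}] r6c1's peers cover all but 7. So r6c1=7.

Answer: 8 5 2 9 1 3 7 6 4 / 9 4 3 2 7 6 8 5 1 / 1 7 6 5 4 8 3 2 9 / 6 3 8 4 5 2 9 1 7 / 4 2 1 7 8 9 6 3 5 / 7 9 5 3 6 1 2 4 8 / 3 8 4 1 2 7 5 9 6 / 5 6 9 8 3 4 1 7 2 / 2 1 7 6 9 5 4 8 3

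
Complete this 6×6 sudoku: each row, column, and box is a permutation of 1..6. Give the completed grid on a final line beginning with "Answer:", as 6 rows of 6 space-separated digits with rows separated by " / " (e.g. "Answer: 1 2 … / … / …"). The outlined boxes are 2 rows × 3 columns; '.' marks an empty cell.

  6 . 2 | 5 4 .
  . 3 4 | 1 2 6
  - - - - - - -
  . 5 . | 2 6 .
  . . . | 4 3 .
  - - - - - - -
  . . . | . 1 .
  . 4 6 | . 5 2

Step 1. [r4c3∈{1}] nothing but 1 survives at r4c3. So r4c3=1.
Step 2. [r6c4∈{3}] only 3 remains possible at r6c4. So r6c4=3.
Step 3. [r3c3∈{3}] r3c3's peers cover all but 3, so r3c3=3.
Step 4. [r4c1∈{2}] r4c1 has the single candidate 2, so r4c1=2.
Step 5. [r2c1∈{5}] only 5 remains possible at r2c1. So r2c1=5.
Step 6. [r6c1∈{1}] only 1 remains possible at r6c1, so r6c1=1.
Step 7. [r5c2∈{2}] r5c2 has the single candidate 2 ⇒ r5c2=2.
Step 8. [r1c2∈{1}] only 1 remains possible at r1c2, so r1c2=1.
Step 9. [r3c1∈{4}] r3c1's peers cover all but 4, so r3c1=4.
Step 10. [r5c6∈{4}] r5c6 has the single candidate 4, so r5c6=4.
Step 11. [r1c6∈{3}] r1c6's peers cover all but 3. So r1c6=3.
Step 12. [r5c4∈{6}] nothing but 6 survives at r5c4, so r5c4=6.
Step 13. [r3c6∈{1}] r3c6's peers cover all but 1, so r3c6=1.
Step 14. [r5c1∈{3}] r5c1's peers cover all but 3, so r5c1=3.
Step 15. [r5c3∈{5}] only 5 remains possible at r5c3. So r5c3=5.
Step 16. [r4c2∈{6}] nothing but 6 survives at r4c2. So r4c2=6.
Step 17. [r4c6∈{5}] r4c6's peers cover all but 5, so r4c6=5.

Answer: 6 1 2 5 4 3 / 5 3 4 1 2 6 / 4 5 3 2 6 1 / 2 6 1 4 3 5 / 3 2 5 6 1 4 / 1 4 6 3 5 2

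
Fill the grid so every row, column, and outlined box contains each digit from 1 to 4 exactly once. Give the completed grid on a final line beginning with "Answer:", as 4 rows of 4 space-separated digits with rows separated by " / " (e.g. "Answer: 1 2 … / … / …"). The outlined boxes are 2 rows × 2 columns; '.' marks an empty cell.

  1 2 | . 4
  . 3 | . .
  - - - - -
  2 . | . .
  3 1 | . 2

Step 1. [r3c4∈{1,3}] in col 4, 3 fits only at r3c4, so r3c4=3.
Step 2. [r3c3∈{1,4}] in row 3, 1 fits only at r3c3, so r3c3=1.
Step 3. [r2c4∈{1}] r2c4 has the single candidate 1, so r2c4=1.
Step 4. [r4c3∈{4}] r4c3 is down to just 4, so r4c3=4.
Step 5. [r1c3∈{3}] nothing but 3 survives at r1c3, so r1c3=3.
Step 6. [r2c1∈{4}] nothing but 4 survives at r2c1 ⇒ r2c1=4.
Step 7. [r2c3∈{2}] only 2 remains possible at r2c3, so r2c3=2.
Step 8. [r3c2∈{4}] nothing but 4 survives at r3c2. So r3c2=4.

Answer: 1 2 3 4 / 4 3 2 1 / 2 4 1 3 / 3 1 4 2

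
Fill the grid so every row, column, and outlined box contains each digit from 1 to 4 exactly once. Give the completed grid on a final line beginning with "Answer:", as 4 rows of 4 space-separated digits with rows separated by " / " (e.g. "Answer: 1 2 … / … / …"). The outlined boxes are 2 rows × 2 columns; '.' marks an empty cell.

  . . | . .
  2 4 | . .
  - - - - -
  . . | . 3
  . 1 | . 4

Step 1. [r3c3∈{1,2}] r3c3 is the only open cell in row 3 admitting 1, so r3c3=1.
Step 2. [r1c1∈{1,3}] col 1 places 1 nowhere but r1c1 ⇒ r1c1=1.
Step 3. [r1c3∈{2,3,4}] across row 1, 4 lands solely at r1c3. So r1c3=4.
Step 4. [r4c3∈{2}] r4c3 has the single candidate 2, so r4c3=2.
Step 5. [r2c3∈{3}] r2c3 has the single candidate 3 ⇒ r2c3=3.
Step 6. [r3c1∈{4}] only 4 remains possible at r3c1, so r3c1=4.
Step 7. [r1c4∈{2}] r1c4's peers cover all but 2, so r1c4=2.
Step 8. [r1c2∈{3}] r1c2 has the single candidate 3 ⇒ r1c2=3.
Step 9. [r2c4∈{1}] nothing but 1 survives at r2c4, so r2c4=1.
Step 10. [r4c1∈{3}] r4c1's peers cover all but 3 ⇒ r4c1=3.
Step 11. [r3c2∈{2}] r3c2's peers cover all but 2 ⇒ r3c2=2.

Answer: 1 3 4 2 / 2 4 3 1 / 4 2 1 3 / 3 1 2 4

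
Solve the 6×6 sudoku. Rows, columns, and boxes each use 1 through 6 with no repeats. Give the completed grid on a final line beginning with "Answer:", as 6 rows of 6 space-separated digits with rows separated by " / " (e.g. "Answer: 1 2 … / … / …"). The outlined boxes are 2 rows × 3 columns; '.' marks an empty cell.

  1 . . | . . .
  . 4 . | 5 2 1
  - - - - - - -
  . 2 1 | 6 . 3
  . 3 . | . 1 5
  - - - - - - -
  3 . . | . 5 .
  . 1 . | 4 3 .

Step 1. [r1c3∈{2,3,5,6}] 2 has one home in row 1: r1c3, so r1c3=2.
Step 2. [r5c2∈{6}] r5c2 is down to just 6 ⇒ r5c2=6.
Step 3. [r6c6∈{2,6}] across row 6, 6 lands solely at r6c6. So r6c6=6.
Step 4. [r3c1∈{4,5}] 5 has one home in row 3: r3c1. So r3c1=5.
Step 5. [r4c1∈{4,6}] in col 1, 4 fits only at r4c1. So r4c1=4.
Step 6. [r4c4∈{2}] nothing but 2 survives at r4c4 ⇒ r4c4=2.
Step 7. [r2c3∈{3,6}] r2c3 is the only open cell in row 2 admitting 3, so r2c3=3.
Step 8. [r1c6∈{4}] nothing but 4 survives at r1c6, so r1c6=4.
Step 9. [r5c3∈{4}] r5c3's peers cover all but 4. So r5c3=4.
Step 10. [r2c1∈{6}] nothing but 6 survives at r2c1. So r2c1=6.
Step 11. [r1c2∈{5}] r1c2 is down to just 5 ⇒ r1c2=5.
Step 12. [r3c5∈{4}] r3c5 has the single candidate 4 ⇒ r3c5=4.
Step 13. [r6c1∈{2}] r6c1's peers cover all but 2, so r6c1=2.
Step 14. [r4c3∈{6}] nothing but 6 survives at r4c3, so r4c3=6.
Step 15. [r1c5∈{6}] only 6 remains possible at r1c5. So r1c5=6.
Step 16. [r6c3∈{5}] only 5 remains possible at r6c3 ⇒ r6c3=5.
Step 17. [r5c6∈{2}] only 2 remains possible at r5c6, so r5c6=2.
Step 18. [r1c4∈{3}] r1c4's peers cover all but 3, so r1c4=3.
Step 19. [r5c4∈{1}] r5c4's peers cover all but 1. So r5c4=1.

Answer: 1 5 2 3 6 4 / 6 4 3 5 2 1 / 5 2 1 6 4 3 / 4 3 6 2 1 5 / 3 6 4 1 5 2 / 2 1 5 4 3 6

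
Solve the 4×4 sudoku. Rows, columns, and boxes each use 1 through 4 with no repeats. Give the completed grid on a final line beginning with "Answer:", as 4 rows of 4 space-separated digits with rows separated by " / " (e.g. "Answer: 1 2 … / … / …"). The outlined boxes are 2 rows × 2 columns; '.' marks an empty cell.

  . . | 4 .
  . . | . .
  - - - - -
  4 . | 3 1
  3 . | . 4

Step 1. [r4c2∈{1,2}] in row 4, 1 fits only at r4c2. So r4c2=1.
Step 2. [r3c2∈{2}] r3c2's peers cover all but 2 ⇒ r3c2=2.
Step 3. [r1c1∈{1,2}] r1c1 is the only open cell in row 1 admitting 1. So r1c1=1.
Step 4. [r1c4∈{2,3}] in row 1, 2 fits only at r1c4. So r1c4=2.
Step 5. [r2c2∈{3,4}] 4 has one home in row 2: r2c2 ⇒ r2c2=4.
Step 6. [r4c3∈{2}] nothing but 2 survives at r4c3, so r4c3=2.
Step 7. [r2c4∈{3}] nothing but 3 survives at r2c4 ⇒ r2c4=3.
Step 8. [r2c1∈{2}] only 2 remains possible at r2c1, so r2c1=2.
Step 9. [r1c2∈{3}] r1c2 has the single candidate 3 ⇒ r1c2=3.
Step 10. [r2c3∈{1}] r2c3's peers cover all but 1 ⇒ r2c3=1.

Answer: 1 3 4 2 / 2 4 1 3 / 4 2 3 1 / 3 1 2 4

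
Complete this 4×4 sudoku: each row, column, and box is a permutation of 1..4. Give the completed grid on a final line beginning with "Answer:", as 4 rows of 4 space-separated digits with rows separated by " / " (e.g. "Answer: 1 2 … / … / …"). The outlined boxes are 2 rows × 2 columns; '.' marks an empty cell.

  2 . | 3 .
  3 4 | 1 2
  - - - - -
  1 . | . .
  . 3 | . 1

Step 1. [r4c3∈{2,4}] row 4 places 2 nowhere but r4c3, so r4c3=2.
Step 2. [r1c4∈{4}] only 4 remains possible at r1c4 ⇒ r1c4=4.
Step 3. [r3c3∈{4}] r3c3's peers cover all but 4 ⇒ r3c3=4.
Step 4. [r1c2∈{1}] r1c2 has the single candidate 1 ⇒ r1c2=1.
Step 5. [r3c4∈{3}] r3c4 is down to just 3. So r3c4=3.
Step 6. [r4c1∈{4}] only 4 remains possible at r4c1 ⇒ r4c1=4.
Step 7. [r3c2∈{2}] r3c2 has the single candidate 2, so r3c2=2.

Answer: 2 1 3 4 / 3 4 1 2 / 1 2 4 3 / 4 3 2 1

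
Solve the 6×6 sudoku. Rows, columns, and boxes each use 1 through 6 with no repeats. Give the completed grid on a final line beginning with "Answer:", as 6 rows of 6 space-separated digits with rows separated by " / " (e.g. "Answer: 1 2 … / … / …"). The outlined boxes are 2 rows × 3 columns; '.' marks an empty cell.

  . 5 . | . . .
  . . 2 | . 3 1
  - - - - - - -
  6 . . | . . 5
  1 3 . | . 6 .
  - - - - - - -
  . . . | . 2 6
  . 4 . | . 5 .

Step 1. [r1c5∈{4}] only 4 remains possible at r1c5. So r1c5=4.
Step 2. [r3c4∈{1,2,3,4}] r3c4 is the only open cell in row 3 admitting 3. So r3c4=3.
Step 3. [r1c3∈{1,3,6}] 1 has one home in row 1: r1c3. So r1c3=1.
Step 4. [r4c6∈{2,4}] r4c6 is the only open cell in col 6 admitting 4, so r4c6=4.
Step 5. [r1c1∈{3}] only 3 remains possible at r1c1 ⇒ r1c1=3.
Step 6. [r1c4∈{2,6}] r1c4 is the only open cell in row 1 admitting 6 ⇒ r1c4=6.
Step 7. [r5c3∈{3,5}] across row 5, 3 lands solely at r5c3 ⇒ r5c3=3.
Step 8. [r5c2∈{1}] nothing but 1 survives at r5c2 ⇒ r5c2=1.
Step 9. [r6c3∈{6}] r6c3 is down to just 6. So r6c3=6.
Step 10. [r2c4∈{5}] r2c4's peers cover all but 5, so r2c4=5.
Step 11. [r5c4∈{4}] nothing but 4 survives at r5c4. So r5c4=4.
Step 12. [r6c4∈{1}] r6c4's peers cover all but 1, so r6c4=1.
Step 13. [r2c2∈{6}] r2c2 is down to just 6. So r2c2=6.
Step 14. [r2c1∈{4}] r2c1 is down to just 4, so r2c1=4.
Step 15. [r6c6∈{3}] r6c6 has the single candidate 3 ⇒ r6c6=3.
Step 16. [r6c1∈{2}] only 2 remains possible at r6c1, so r6c1=2.
Step 17. [r3c3∈{4}] nothing but 4 survives at r3c3, so r3c3=4.
Step 18. [r4c4∈{2}] r4c4's peers cover all but 2. So r4c4=2.
Step 19. [r3c2∈{2}] nothing but 2 survives at r3c2, so r3c2=2.
Step 20. [r1c6∈{2}] only 2 remains possible at r1c6, so r1c6=2.
Step 21. [r5c1∈{5}] only 5 remains possible at r5c1. So r5c1=5.
Step 22. [r3c5∈{1}] r3c5 is down to just 1 ⇒ r3c5=1.
Step 23. [r4c3∈{5}] r4c3's peers cover all but 5. So r4c3=5.

Answer: 3 5 1 6 4 2 / 4 6 2 5 3 1 / 6 2 4 3 1 5 / 1 3 5 2 6 4 / 5 1 3 4 2 6 / 2 4 6 1 5 3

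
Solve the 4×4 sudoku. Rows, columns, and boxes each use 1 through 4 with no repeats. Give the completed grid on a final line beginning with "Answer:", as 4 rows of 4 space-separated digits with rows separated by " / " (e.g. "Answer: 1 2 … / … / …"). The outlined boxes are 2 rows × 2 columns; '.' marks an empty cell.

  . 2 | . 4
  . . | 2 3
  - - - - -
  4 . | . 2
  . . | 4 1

Step 1. [r3c2∈{1,3}] 1 has one home in row 3: r3c2. So r3c2=1.
Step 2. [r1c1∈{1,3}] row 1 places 3 nowhere but r1c1, so r1c1=3.
Step 3. [r2c1∈{1}] only 1 remains possible at r2c1, so r2c1=1.
Step 4. [r3c3∈{3}] nothing but 3 survives at r3c3. So r3c3=3.
Step 5. [r4c1∈{2}] r4c1's peers cover all but 2. So r4c1=2.
Step 6. [r1c3∈{1}] r1c3 has the single candidate 1, so r1c3=1.
Step 7. [r2c2∈{4}] r2c2's peers cover all but 4. So r2c2=4.
Step 8. [r4c2∈{3}] r4c2 is down to just 3, so r4c2=3.

Answer: 3 2 1 4 / 1 4 2 3 / 4 1 3 2 / 2 3 4 1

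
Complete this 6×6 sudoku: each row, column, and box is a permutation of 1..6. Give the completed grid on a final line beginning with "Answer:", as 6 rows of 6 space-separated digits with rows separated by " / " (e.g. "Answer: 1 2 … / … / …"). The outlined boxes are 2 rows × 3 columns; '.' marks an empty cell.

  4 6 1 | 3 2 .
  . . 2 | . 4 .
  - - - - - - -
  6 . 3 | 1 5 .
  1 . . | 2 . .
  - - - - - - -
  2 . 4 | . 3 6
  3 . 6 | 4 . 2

Step 1. [r6c2∈{1,5}] in row 6, 5 fits only at r6c2. So r6c2=5.
Step 2. [r4c2∈{4}] r4c2's peers cover all but 4 ⇒ r4c2=4.
Step 3. [r1c6∈{5}] r1c6's peers cover all but 5, so r1c6=5.
Step 4. [r6c5∈{1}] r6c5 is down to just 1, so r6c5=1.
Step 5. [r5c4∈{5}] nothing but 5 survives at r5c4 ⇒ r5c4=5.
Step 6. [r2c2∈{3}] r2c2's peers cover all but 3 ⇒ r2c2=3.
Step 7. [r4c5∈{6}] r4c5 has the single candidate 6. So r4c5=6.
Step 8. [r2c4∈{6}] r2c4 is down to just 6. So r2c4=6.
Step 9. [r5c2∈{1}] r5c2 is down to just 1 ⇒ r5c2=1.
Step 10. [r4c6∈{3}] r4c6's peers cover all but 3 ⇒ r4c6=3.
Step 11. [r3c2∈{2}] r3c2's peers cover all but 2. So r3c2=2.
Step 12. [r4c3∈{5}] r4c3's peers cover all but 5, so r4c3=5.
Step 13. [r3c6∈{4}] r3c6's peers cover all but 4. So r3c6=4.
Step 14. [r2c1∈{5}] r2c1's peers cover all but 5 ⇒ r2c1=5.
Step 15. [r2c6∈{1}] r2c6's peers cover all but 1 ⇒ r2c6=1.

Answer: 4 6 1 3 2 5 / 5 3 2 6 4 1 / 6 2 3 1 5 4 / 1 4 5 2 6 3 / 2 1 4 5 3 6 / 3 5 6 4 1 2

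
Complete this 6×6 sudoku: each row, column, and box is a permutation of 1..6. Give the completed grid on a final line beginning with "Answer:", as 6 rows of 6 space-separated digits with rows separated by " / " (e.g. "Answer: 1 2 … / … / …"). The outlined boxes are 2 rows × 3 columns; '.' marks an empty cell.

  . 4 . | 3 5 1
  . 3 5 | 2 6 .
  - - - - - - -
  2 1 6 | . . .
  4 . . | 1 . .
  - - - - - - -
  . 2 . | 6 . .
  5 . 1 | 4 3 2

Step 1. [r3c6∈{3,4,5}] 3 has one home in row 3: r3c6, so r3c6=3.
Step 2. [r5c3∈{3,4}] r5c3 is the only open cell in row 5 admitting 4. So r5c3=4.
Step 3. [r3c4∈{5}] nothing but 5 survives at r3c4. So r3c4=5.
Step 4. [r6c2∈{6}] r6c2 has the single candidate 6 ⇒ r6c2=6.
Step 5. [r2c1∈{1}] only 1 remains possible at r2c1, so r2c1=1.
Step 6. [r4c5∈{2}] r4c5 is down to just 2 ⇒ r4c5=2.
Step 7. [r1c3∈{2}] r1c3's peers cover all but 2, so r1c3=2.
Step 8. [r3c5∈{4}] r3c5's peers cover all but 4, so r3c5=4.
Step 9. [r5c5∈{1}] r5c5 is down to just 1, so r5c5=1.
Step 10. [r4c3∈{3}] r4c3 has the single candidate 3 ⇒ r4c3=3.
Step 11. [r4c6∈{6}] nothing but 6 survives at r4c6 ⇒ r4c6=6.
Step 12. [r5c6∈{5}] only 5 remains possible at r5c6 ⇒ r5c6=5.
Step 13. [r5c1∈{3}] r5c1 is down to just 3 ⇒ r5c1=3.
Step 14. [r2c6∈{4}] nothing but 4 survives at r2c6, so r2c6=4.
Step 15. [r4c2∈{5}] r4c2 has the single candidate 5, so r4c2=5.
Step 16. [r1c1∈{6}] nothing but 6 survives at r1c1 ⇒ r1c1=6.

Answer: 6 4 2 3 5 1 / 1 3 5 2 6 4 / 2 1 6 5 4 3 / 4 5 3 1 2 6 / 3 2 4 6 1 5 / 5 6 1 4 3 2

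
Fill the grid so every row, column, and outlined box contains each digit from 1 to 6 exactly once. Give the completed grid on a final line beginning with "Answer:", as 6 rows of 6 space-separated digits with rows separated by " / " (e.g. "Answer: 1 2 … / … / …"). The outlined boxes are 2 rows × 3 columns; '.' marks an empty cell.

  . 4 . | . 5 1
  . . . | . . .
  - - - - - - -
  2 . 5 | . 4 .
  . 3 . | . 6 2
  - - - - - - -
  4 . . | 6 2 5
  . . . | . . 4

Step 1. [r2c5∈{3}] r2c5 is down to just 3. So r2c5=3.
Step 2. [r5c2∈{1}] only 1 remains possible at r5c2 ⇒ r5c2=1.
Step 3. [r6c4∈{1,3}] in box 6, 3 fits only at r6c4, so r6c4=3.
Step 4. [r4c1∈{1}] r4c1's peers cover all but 1, so r4c1=1.
Step 5. [r2c6∈{6}] r2c6's peers cover all but 6. So r2c6=6.
Step 6. [r1c4∈{2}] r1c4's peers cover all but 2 ⇒ r1c4=2.
Step 7. [r1c1∈{3,6}] across col 1, 3 lands solely at r1c1, so r1c1=3.
Step 8. [r6c1∈{5,6}] across col 1, 6 lands solely at r6c1 ⇒ r6c1=6.
Step 9. [r6c2∈{2,5}] r6c2 is the only open cell in row 6 admitting 5 ⇒ r6c2=5.
Step 10. [r6c3∈{2}] only 2 remains possible at r6c3 ⇒ r6c3=2.
Step 11. [r1c3∈{6}] r1c3 has the single candidate 6, so r1c3=6.
Step 12. [r5c3∈{3}] nothing but 3 survives at r5c3 ⇒ r5c3=3.
Step 13. [r3c4∈{1}] r3c4's peers cover all but 1. So r3c4=1.
Step 14. [r2c3∈{1}] nothing but 1 survives at r2c3, so r2c3=1.
Step 15. [r6c5∈{1}] r6c5 is down to just 1 ⇒ r6c5=1.
Step 16. [r2c2∈{2}] r2c2 has the single candidate 2. So r2c2=2.
Step 17. [r3c2∈{6}] r3c2 has the single candidate 6. So r3c2=6.
Step 18. [r2c1∈{5}] r2c1 has the single candidate 5 ⇒ r2c1=5.
Step 19. [r2c4∈{4}] only 4 remains possible at r2c4, so r2c4=4.
Step 20. [r4c4∈{5}] r4c4 is down to just 5 ⇒ r4c4=5.
Step 21. [r3c6∈{3}] r3c6's peers cover all but 3 ⇒ r3c6=3.
Step 22. [r4c3∈{4}] r4c3 is down to just 4 ⇒ r4c3=4.

Answer: 3 4 6 2 5 1 / 5 2 1 4 3 6 / 2 6 5 1 4 3 / 1 3 4 5 6 2 / 4 1 3 6 2 5 / 6 5 2 3 1 4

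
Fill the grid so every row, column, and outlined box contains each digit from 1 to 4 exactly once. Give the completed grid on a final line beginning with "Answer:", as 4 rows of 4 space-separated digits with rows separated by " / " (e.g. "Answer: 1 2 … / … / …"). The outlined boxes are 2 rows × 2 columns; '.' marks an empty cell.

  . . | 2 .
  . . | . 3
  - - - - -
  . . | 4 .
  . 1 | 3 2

Step 1. [r1c4∈{1,4}] col 4 places 4 nowhere but r1c4 ⇒ r1c4=4.
Step 2. [r1c1∈{1,3}] across row 1, 1 lands solely at r1c1. So r1c1=1.
Step 3. [r3c1∈{2,3}] 3 has one home in col 1: r3c1. So r3c1=3.
Step 4. [r2c2∈{2,4}] r2c2 is the only open cell in col 2 admitting 4. So r2c2=4.
Step 5. [r3c2∈{2}] r3c2 has the single candidate 2 ⇒ r3c2=2.
Step 6. [r1c2∈{3}] r1c2 is down to just 3, so r1c2=3.
Step 7. [r2c1∈{2}] nothing but 2 survives at r2c1, so r2c1=2.
Step 8. [r4c1∈{4}] r4c1 is down to just 4. So r4c1=4.
Step 9. [r3c4∈{1}] nothing but 1 survives at r3c4, so r3c4=1.
Step 10. [r2c3∈{1}] nothing but 1 survives at r2c3. So r2c3=1.

Answer: 1 3 2 4 / 2 4 1 3 / 3 2 4 1 / 4 1 3 2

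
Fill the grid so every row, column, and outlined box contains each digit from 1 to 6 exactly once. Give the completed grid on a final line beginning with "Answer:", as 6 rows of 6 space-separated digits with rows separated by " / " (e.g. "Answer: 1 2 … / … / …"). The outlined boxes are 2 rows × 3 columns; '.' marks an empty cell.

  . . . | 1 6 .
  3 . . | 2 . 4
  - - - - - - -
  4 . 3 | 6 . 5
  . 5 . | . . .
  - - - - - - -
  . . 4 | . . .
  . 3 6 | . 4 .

Step 1. [r5c6∈{1,2,3,6}] r5c6 is the only open cell in row 5 admitting 6. So r5c6=6.
Step 2. [r6c4∈{5}] r6c4 is down to just 5, so r6c4=5.
Step 3. [r5c1∈{1,2,5}] across row 5, 5 lands solely at r5c1, so r5c1=5.
Step 4. [r1c1∈{2}] nothing but 2 survives at r1c1 ⇒ r1c1=2.
Step 5. [r4c3∈{1,2}] in col 3, 2 fits only at r4c3. So r4c3=2.
Step 6. [r3c2∈{1}] r3c2 is down to just 1, so r3c2=1.
Step 7. [r5c5∈{1,2,3}] in row 5, 1 fits only at r5c5, so r5c5=1.
Step 8. [r4c5∈{3}] r4c5's peers cover all but 3. So r4c5=3.
Step 9. [r2c3∈{1,5}] across row 2, 1 lands solely at r2c3. So r2c3=1.
Step 10. [r3c5∈{2}] r3c5 is down to just 2. So r3c5=2.
Step 11. [r1c6∈{3}] only 3 remains possible at r1c6. So r1c6=3.
Step 12. [r2c2∈{6}] nothing but 6 survives at r2c2. So r2c2=6.
Step 13. [r1c2∈{4}] r1c2's peers cover all but 4, so r1c2=4.
Step 14. [r4c6∈{1}] nothing but 1 survives at r4c6 ⇒ r4c6=1.
Step 15. [r4c4∈{4}] r4c4 has the single candidate 4 ⇒ r4c4=4.
Step 16. [r6c1∈{1}] r6c1 is down to just 1. So r6c1=1.
Step 17. [r4c1∈{6}] only 6 remains possible at r4c1, so r4c1=6.
Step 18. [r5c2∈{2}] only 2 remains possible at r5c2. So r5c2=2.
Step 19. [r5c4∈{3}] nothing but 3 survives at r5c4 ⇒ r5c4=3.
Step 20. [r1c3∈{5}] r1c3 has the single candidate 5 ⇒ r1c3=5.
Step 21. [r2c5∈{5}] r2c5 is down to just 5, so r2c5=5.
Step 22. [r6c6∈{2}] r6c6's peers cover all but 2 ⇒ r6c6=2.

Answer: 2 4 5 1 6 3 / 3 6 1 2 5 4 / 4 1 3 6 2 5 / 6 5 2 4 3 1 / 5 2 4 3 1 6 / 1 3 6 5 4 2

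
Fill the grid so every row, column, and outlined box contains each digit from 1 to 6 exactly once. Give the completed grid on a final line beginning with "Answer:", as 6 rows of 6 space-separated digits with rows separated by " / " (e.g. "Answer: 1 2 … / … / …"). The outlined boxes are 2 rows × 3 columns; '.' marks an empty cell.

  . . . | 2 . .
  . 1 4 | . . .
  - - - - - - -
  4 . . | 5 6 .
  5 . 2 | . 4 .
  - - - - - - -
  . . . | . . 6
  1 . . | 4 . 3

Step 1. [r3c2∈{3}] nothing but 3 survives at r3c2. So r3c2=3.
Step 2. [r2c1∈{2,3,6}] in row 2, 2 fits only at r2c1 ⇒ r2c1=2.
Step 3. [r4c6∈{1}] nothing but 1 survives at r4c6, so r4c6=1.
Step 4. [r2c6∈{5}] nothing but 5 survives at r2c6, so r2c6=5.
Step 5. [r1c1∈{3,6}] across col 1, 6 lands solely at r1c1. So r1c1=6.
Step 6. [r1c3∈{3,5}] 3 has one home in box 1: r1c3, so r1c3=3.
Step 7. [r5c3∈{5}] r5c3's peers cover all but 5. So r5c3=5.
Step 8. [r4c2∈{6}] r4c2 is down to just 6, so r4c2=6.
Step 9. [r6c2∈{2}] r6c2 has the single candidate 2. So r6c2=2.
Step 10. [r5c5∈{1,2}] across row 5, 2 lands solely at r5c5. So r5c5=2.
Step 11. [r4c4∈{3}] only 3 remains possible at r4c4, so r4c4=3.
Step 12. [r1c6∈{4}] r1c6 is down to just 4 ⇒ r1c6=4.
Step 13. [r6c5∈{5}] only 5 remains possible at r6c5. So r6c5=5.
Step 14. [r3c6∈{2}] only 2 remains possible at r3c6. So r3c6=2.
Step 15. [r6c3∈{6}] nothing but 6 survives at r6c3. So r6c3=6.
Step 16. [r5c2∈{4}] nothing but 4 survives at r5c2. So r5c2=4.
Step 17. [r1c5∈{1}] r1c5 is down to just 1, so r1c5=1.
Step 18. [r5c4∈{1}] only 1 remains possible at r5c4, so r5c4=1.
Step 19. [r2c4∈{6}] only 6 remains possible at r2c4, so r2c4=6.
Step 20. [r2c5∈{3}] r2c5 is down to just 3. So r2c5=3.
Step 21. [r5c1∈{3}] r5c1 is down to just 3. So r5c1=3.
Step 22. [r1c2∈{5}] nothing but 5 survives at r1c2 ⇒ r1c2=5.
Step 23. [r3c3∈{1}] nothing but 1 survives at r3c3. So r3c3=1.

Answer: 6 5 3 2 1 4 / 2 1 4 6 3 5 / 4 3 1 5 6 2 / 5 6 2 3 4 1 / 3 4 5 1 2 6 / 1 2 6 4 5 3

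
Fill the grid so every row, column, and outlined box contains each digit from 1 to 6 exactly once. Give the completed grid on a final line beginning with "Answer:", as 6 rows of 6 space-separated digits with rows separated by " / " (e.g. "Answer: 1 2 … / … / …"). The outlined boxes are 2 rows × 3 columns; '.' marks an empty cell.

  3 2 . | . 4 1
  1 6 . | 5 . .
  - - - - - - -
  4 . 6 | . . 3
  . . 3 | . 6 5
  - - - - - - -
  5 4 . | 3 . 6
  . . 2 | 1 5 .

Step 1. [r5c5∈{2}] r5c5 has the single candidate 2. So r5c5=2.
Step 2. [r3c2∈{1,5}] 5 has one home in row 3: r3c2, so r3c2=5.
Step 3. [r4c1∈{2}] r4c1's peers cover all but 2. So r4c1=2.
Step 4. [r4c2∈{1}] r4c2's peers cover all but 1 ⇒ r4c2=1.
Step 5. [r3c5∈{1}] only 1 remains possible at r3c5. So r3c5=1.
Step 6. [r2c5∈{3}] r2c5 has the single candidate 3. So r2c5=3.
Step 7. [r6c2∈{3}] only 3 remains possible at r6c2, so r6c2=3.
Step 8. [r2c6∈{2}] r2c6 is down to just 2. So r2c6=2.
Step 9. [r4c4∈{4}] r4c4 has the single candidate 4, so r4c4=4.
Step 10. [r1c4∈{6}] r1c4's peers cover all but 6, so r1c4=6.
Step 11. [r2c3∈{4}] nothing but 4 survives at r2c3, so r2c3=4.
Step 12. [r3c4∈{2}] r3c4's peers cover all but 2 ⇒ r3c4=2.
Step 13. [r6c1∈{6}] only 6 remains possible at r6c1, so r6c1=6.
Step 14. [r1c3∈{5}] r1c3's peers cover all but 5 ⇒ r1c3=5.
Step 15. [r6c6∈{4}] only 4 remains possible at r6c6 ⇒ r6c6=4.
Step 16. [r5c3∈{1}] r5c3's peers cover all but 1, so r5c3=1.

Answer: 3 2 5 6 4 1 / 1 6 4 5 3 2 / 4 5 6 2 1 3 / 2 1 3 4 6 5 / 5 4 1 3 2 6 / 6 3 2 1 5 4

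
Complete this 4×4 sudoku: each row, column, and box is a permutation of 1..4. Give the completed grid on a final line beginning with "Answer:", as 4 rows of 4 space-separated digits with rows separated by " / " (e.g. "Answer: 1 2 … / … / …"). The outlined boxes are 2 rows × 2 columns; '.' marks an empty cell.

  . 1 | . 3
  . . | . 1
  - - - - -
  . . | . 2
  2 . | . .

Step 1. [r1c1∈{4}] r1c1 has the single candidate 4, so r1c1=4.
Step 2. [r4c3∈{1,3,4}] across row 4, 1 lands solely at r4c3. So r4c3=1.
Step 3. [r4c2∈{3,4}] row 4 places 3 nowhere but r4c2 ⇒ r4c2=3.
Step 4. [r2c3∈{2,4}] r2c3 is the only open cell in row 2 admitting 4, so r2c3=4.
Step 5. [r3c1∈{1}] r3c1 has the single candidate 1. So r3c1=1.
Step 6. [r2c2∈{2}] r2c2 is down to just 2, so r2c2=2.
Step 7. [r2c1∈{3}] nothing but 3 survives at r2c1. So r2c1=3.
Step 8. [r1c3∈{2}] r1c3's peers cover all but 2. So r1c3=2.
Step 9. [r4c4∈{4}] r4c4 is down to just 4. So r4c4=4.
Step 10. [r3c3∈{3}] r3c3's peers cover all but 3, so r3c3=3.
Step 11. [r3c2∈{4}] r3c2's peers cover all but 4, so r3c2=4.

Answer: 4 1 2 3 / 3 2 4 1 / 1 4 3 2 / 2 3 1 4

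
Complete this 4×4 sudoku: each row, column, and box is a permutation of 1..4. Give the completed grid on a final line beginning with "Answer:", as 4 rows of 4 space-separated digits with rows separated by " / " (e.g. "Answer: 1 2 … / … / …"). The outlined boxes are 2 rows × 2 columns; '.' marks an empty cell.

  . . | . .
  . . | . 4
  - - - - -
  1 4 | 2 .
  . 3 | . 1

Step 1. [r1c4∈{2,3}] across col 4, 2 lands solely at r1c4. So r1c4=2.
Step 2. [r2c2∈{1,2}] in col 2, 2 fits only at r2c2 ⇒ r2c2=2.
Step 3. [r2c1∈{3}] only 3 remains possible at r2c1 ⇒ r2c1=3.
Step 4. [r1c3∈{1,3}] across row 1, 3 lands solely at r1c3. So r1c3=3.
Step 5. [r2c3∈{1}] r2c3's peers cover all but 1, so r2c3=1.
Step 6. [r3c4∈{3}] r3c4 is down to just 3. So r3c4=3.
Step 7. [r1c2∈{1}] r1c2 is down to just 1. So r1c2=1.
Step 8. [r4c1∈{2}] r4c1 is down to just 2, so r4c1=2.
Step 9. [r4c3∈{4}] r4c3 is down to just 4. So r4c3=4.
Step 10. [r1c1∈{4}] r1c1's peers cover all but 4, so r1c1=4.

Answer: 4 1 3 2 / 3 2 1 4 / 1 4 2 3 / 2 3 4 1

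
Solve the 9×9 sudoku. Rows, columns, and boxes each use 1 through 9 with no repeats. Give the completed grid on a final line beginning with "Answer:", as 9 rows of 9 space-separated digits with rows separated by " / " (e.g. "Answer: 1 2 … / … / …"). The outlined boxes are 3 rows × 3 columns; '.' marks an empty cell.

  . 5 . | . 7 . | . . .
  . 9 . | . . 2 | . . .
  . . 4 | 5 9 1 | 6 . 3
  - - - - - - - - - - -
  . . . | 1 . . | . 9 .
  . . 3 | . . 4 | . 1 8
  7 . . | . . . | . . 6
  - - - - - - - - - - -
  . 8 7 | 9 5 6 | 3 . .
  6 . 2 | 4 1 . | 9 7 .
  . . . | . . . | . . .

Step 1. [r8c6∈{3,8}] in row 8, 8 fits only at r8c6, so r8c6=8.
Step 2. [r1c6∈{3}] r1c6 is down to just 3, so r1c6=3.
Step 3. [r4c5∈{2,3,6,8}] 3 has one home in row 4: r4c5. So r4c5=3.
Step 4. [r9c5∈{2}] r9c5 has the single candidate 2, so r9c5=2.
Step 5. [r2c5∈{4,6,8}] 4 has one home in col 5: r2c5 ⇒ r2c5=4.
Step 6. [r8c9∈{5}] only 5 remains possible at r8c9, so r8c9=5.
Step 7. [r5c1∈{2,5,9}] row 5 places 9 nowhere but r5c1 ⇒ r5c1=9.
Step 8. [r5c7∈{2,5,7}] 5 has one home in row 5: r5c7, so r5c7=5.
Step 9. [r5c4∈{2,6,7}] 7 has one home in row 5: r5c4. So r5c4=7.
Step 10. [r5c2∈{2,6}] 2 has one home in row 5: r5c2. So r5c2=2.
Step 11. [r2c1∈{1,3,8}] 3 has one home in row 2: r2c1, so r2c1=3.
Step 12. [r4c6∈{5}] only 5 remains possible at r4c6, so r4c6=5.
Step 13. [r1c9∈{1,2,4,9}] across row 1, 9 lands solely at r1c9 ⇒ r1c9=9.
Step 14. [r6c3∈{1,5,8}] across row 6, 5 lands solely at r6c3. So r6c3=5.
Step 15. [r6c4∈{2,8}] r6c4 is the only open cell in col 4 admitting 2, so r6c4=2.
Step 16. [r6c7∈{4}] nothing but 4 survives at r6c7, so r6c7=4.
Step 17. [r1c8∈{2,4,8}] 4 has one home in row 1: r1c8, so r1c8=4.
Step 18. [r7c8∈{2}] r7c8 has the single candidate 2. So r7c8=2.
Step 19. [r3c8∈{8}] r3c8's peers cover all but 8 ⇒ r3c8=8.
Step 20. [r1c7∈{1,2}] in box 3, 2 fits only at r1c7 ⇒ r1c7=2.
Step 21. [r4c7∈{7}] only 7 remains possible at r4c7 ⇒ r4c7=7.
Step 22. [r2c7∈{1}] r2c7 is down to just 1, so r2c7=1.
Step 23. [r9c1∈{1,4,5}] across row 9, 5 lands solely at r9c1 ⇒ r9c1=5.
Step 24. [r4c2∈{4,6}] across col 2, 6 lands solely at r4c2. So r4c2=6.
Step 25. [r9c2∈{1,3,4}] across col 2, 4 lands solely at r9c2, so r9c2=4.
Step 26. [r7c1∈{1}] r7c1 has the single candidate 1, so r7c1=1.
Step 27. [r1c1∈{8}] r1c1 is down to just 8 ⇒ r1c1=8.
Step 28. [r2c3∈{6}] only 6 remains possible at r2c3. So r2c3=6.
Step 29. [r9c4∈{3}] only 3 remains possible at r9c4, so r9c4=3.
Step 30. [r4c1∈{4}] nothing but 4 survives at r4c1 ⇒ r4c1=4.
Step 31. [r3c1∈{2}] r3c1's peers cover all but 2. So r3c1=2.
Step 32. [r9c3∈{9}] nothing but 9 survives at r9c3 ⇒ r9c3=9.
Step 33. [r9c8∈{6}] only 6 remains possible at r9c8, so r9c8=6.
Step 34. [r3c2∈{7}] only 7 remains possible at r3c2 ⇒ r3c2=7.
Step 35. [r1c3∈{1}] r1c3's peers cover all but 1. So r1c3=1.
Step 36. [r1c4∈{6}] r1c4 is down to just 6 ⇒ r1c4=6.
Step 37. [r2c8∈{5}] only 5 remains possible at r2c8 ⇒ r2c8=5.
Step 38. [r6c8∈{3}] r6c8 is down to just 3 ⇒ r6c8=3.
Step 39. [r5c5∈{6}] only 6 remains possible at r5c5. So r5c5=6.
Step 40. [r6c2∈{1}] nothing but 1 survives at r6c2. So r6c2=1.
Step 41. [r6c5∈{8}] r6c5 is down to just 8. So r6c5=8.
Step 42. [r7c9∈{4}] r7c9 has the single candidate 4, so r7c9=4.
Step 43. [r9c7∈{8}] nothing but 8 survives at r9c7. So r9c7=8.
Step 44. [r9c6∈{7}] nothing but 7 survives at r9c6. So r9c6=7.
Step 45. [r2c9∈{7}] r2c9 has the single candidate 7 ⇒ r2c9=7.
Step 46. [r4c3∈{8}] r4c3 has the single candidate 8. So r4c3=8.
Step 47. [r2c4∈{8}] only 8 remains possible at r2c4 ⇒ r2c4=8.
Step 48. [r9c9∈{1}] nothing but 1 survives at r9c9. So r9c9=1.
Step 49. [r8c2∈{3}] nothing but 3 survives at r8c2 ⇒ r8c2=3.
Step 50. [r4c9∈{2}] r4c9 has the single candidate 2 ⇒ r4c9=2.
Step 51. [r6c6∈{9}] r6c6's peers cover all but 9. So r6c6=9.

Answer: 8 5 1 6 7 3 2 4 9 / 3 9 6 8 4 2 1 5 7 / 2 7 4 5 9 1 6 8 3 / 4 6 8 1 3 5 7 9 2 / 9 2 3 7 6 4 5 1 8 / 7 1 5 2 8 9 4 3 6 / 1 8 7 9 5 6 3 2 4 / 6 3 2 4 1 8 9 7 5 / 5 4 9 3 2 7 8 6 1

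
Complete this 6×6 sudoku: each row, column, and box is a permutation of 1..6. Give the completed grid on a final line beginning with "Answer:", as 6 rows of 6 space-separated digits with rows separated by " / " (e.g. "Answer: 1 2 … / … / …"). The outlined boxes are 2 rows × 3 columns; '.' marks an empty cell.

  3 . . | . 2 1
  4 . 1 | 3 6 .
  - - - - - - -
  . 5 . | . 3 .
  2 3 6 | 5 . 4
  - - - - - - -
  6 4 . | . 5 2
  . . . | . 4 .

Step 1. [r6c3∈{2,3,5}] 2 has one home in col 3: r6c3, so r6c3=2.
Step 2. [r3c1∈{1}] r3c1's peers cover all but 1. So r3c1=1.
Step 3. [r3c6∈{6}] only 6 remains possible at r3c6, so r3c6=6.
Step 4. [r6c4∈{1,6}] r6c4 is the only open cell in row 6 admitting 6, so r6c4=6.
Step 5. [r3c4∈{2}] nothing but 2 survives at r3c4 ⇒ r3c4=2.
Step 6. [r6c6∈{3}] only 3 remains possible at r6c6 ⇒ r6c6=3.
Step 7. [r3c3∈{4}] r3c3 is down to just 4. So r3c3=4.
Step 8. [r6c2∈{1}] r6c2 is down to just 1. So r6c2=1.
Step 9. [r1c2∈{6}] r1c2 is down to just 6, so r1c2=6.
Step 10. [r5c3∈{3}] r5c3 has the single candidate 3. So r5c3=3.
Step 11. [r1c3∈{5}] r1c3's peers cover all but 5. So r1c3=5.
Step 12. [r4c5∈{1}] nothing but 1 survives at r4c5 ⇒ r4c5=1.
Step 13. [r2c6∈{5}] nothing but 5 survives at r2c6. So r2c6=5.
Step 14. [r6c1∈{5}] r6c1's peers cover all but 5 ⇒ r6c1=5.
Step 15. [r5c4∈{1}] nothing but 1 survives at r5c4 ⇒ r5c4=1.
Step 16. [r2c2∈{2}] r2c2 has the single candidate 2, so r2c2=2.
Step 17. [r1c4∈{4}] r1c4 has the single candidate 4, so r1c4=4.

Answer: 3 6 5 4 2 1 / 4 2 1 3 6 5 / 1 5 4 2 3 6 / 2 3 6 5 1 4 / 6 4 3 1 5 2 / 5 1 2 6 4 3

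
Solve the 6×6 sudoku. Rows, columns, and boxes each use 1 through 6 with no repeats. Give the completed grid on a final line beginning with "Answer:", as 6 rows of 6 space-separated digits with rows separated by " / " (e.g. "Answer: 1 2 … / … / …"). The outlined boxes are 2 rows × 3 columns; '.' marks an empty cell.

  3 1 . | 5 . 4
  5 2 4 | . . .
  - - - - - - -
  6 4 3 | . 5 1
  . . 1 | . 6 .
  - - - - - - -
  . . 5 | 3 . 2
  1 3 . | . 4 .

Step 1. [r6c4∈{6}] r6c4 has the single candidate 6 ⇒ r6c4=6.
Step 2. [r2c5∈{1,3}] in col 5, 3 fits only at r2c5. So r2c5=3.
Step 3. [r3c4∈{2}] r3c4 has the single candidate 2, so r3c4=2.
Step 4. [r6c3∈{2}] r6c3 is down to just 2. So r6c3=2.
Step 5. [r6c6∈{5}] r6c6 is down to just 5, so r6c6=5.
Step 6. [r4c1∈{2}] r4c1 is down to just 2, so r4c1=2.
Step 7. [r4c2∈{5}] only 5 remains possible at r4c2, so r4c2=5.
Step 8. [r5c5∈{1}] nothing but 1 survives at r5c5 ⇒ r5c5=1.
Step 9. [r5c2∈{6}] r5c2's peers cover all but 6, so r5c2=6.
Step 10. [r1c3∈{6}] r1c3 has the single candidate 6 ⇒ r1c3=6.
Step 11. [r2c4∈{1}] r2c4 is down to just 1. So r2c4=1.
Step 12. [r4c6∈{3}] r4c6 is down to just 3. So r4c6=3.
Step 13. [r4c4∈{4}] nothing but 4 survives at r4c4. So r4c4=4.
Step 14. [r5c1∈{4}] r5c1's peers cover all but 4 ⇒ r5c1=4.
Step 15. [r2c6∈{6}] only 6 remains possible at r2c6 ⇒ r2c6=6.
Step 16. [r1c5∈{2}] nothing but 2 survives at r1c5 ⇒ r1c5=2.

Answer: 3 1 6 5 2 4 / 5 2 4 1 3 6 / 6 4 3 2 5 1 / 2 5 1 4 6 3 / 4 6 5 3 1 2 / 1 3 2 6 4 5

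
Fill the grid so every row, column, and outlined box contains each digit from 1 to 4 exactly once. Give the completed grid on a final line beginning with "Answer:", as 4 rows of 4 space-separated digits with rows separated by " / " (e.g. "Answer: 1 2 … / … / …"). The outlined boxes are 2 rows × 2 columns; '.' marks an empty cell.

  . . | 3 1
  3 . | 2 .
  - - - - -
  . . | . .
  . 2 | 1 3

Step 1. [r1c2∈{4}] only 4 remains possible at r1c2. So r1c2=4.
Step 2. [r3c3∈{4}] r3c3 has the single candidate 4. So r3c3=4.
Step 3. [r3c1∈{1}] r3c1 has the single candidate 1, so r3c1=1.
Step 4. [r3c4∈{2}] r3c4's peers cover all but 2, so r3c4=2.
Step 5. [r2c2∈{1}] r2c2 is down to just 1 ⇒ r2c2=1.
Step 6. [r4c1∈{4}] nothing but 4 survives at r4c1 ⇒ r4c1=4.
Step 7. [r3c2∈{3}] r3c2's peers cover all but 3 ⇒ r3c2=3.
Step 8. [r1c1∈{2}] r1c1 is down to just 2, so r1c1=2.
Step 9. [r2c4∈{4}] r2c4 has the single candidate 4 ⇒ r2c4=4.

Answer: 2 4 3 1 / 3 1 2 4 / 1 3 4 2 / 4 2 1 3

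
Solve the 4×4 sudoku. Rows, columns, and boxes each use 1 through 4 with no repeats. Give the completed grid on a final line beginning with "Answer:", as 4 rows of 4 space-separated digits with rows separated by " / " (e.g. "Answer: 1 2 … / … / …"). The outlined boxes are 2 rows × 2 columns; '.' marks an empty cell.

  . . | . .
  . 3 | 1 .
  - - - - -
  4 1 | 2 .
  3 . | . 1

Step 1. [r2c1∈{2}] nothing but 2 survives at r2c1 ⇒ r2c1=2.
Step 2. [r1c3∈{3,4}] across col 3, 3 lands solely at r1c3. So r1c3=3.
Step 3. [r1c4∈{2,4}] across row 1, 2 lands solely at r1c4 ⇒ r1c4=2.
Step 4. [r1c2∈{4}] r1c2 has the single candidate 4 ⇒ r1c2=4.
Step 5. [r1c1∈{1}] r1c1 has the single candidate 1. So r1c1=1.
Step 6. [r3c4∈{3}] r3c4 has the single candidate 3 ⇒ r3c4=3.
Step 7. [r4c2∈{2}] r4c2 is down to just 2, so r4c2=2.
Step 8. [r4c3∈{4}] r4c3 has the single candidate 4. So r4c3=4.
Step 9. [r2c4∈{4}] r2c4 has the single candidate 4. So r2c4=4.

Answer: 1 4 3 2 / 2 3 1 4 / 4 1 2 3 / 3 2 4 1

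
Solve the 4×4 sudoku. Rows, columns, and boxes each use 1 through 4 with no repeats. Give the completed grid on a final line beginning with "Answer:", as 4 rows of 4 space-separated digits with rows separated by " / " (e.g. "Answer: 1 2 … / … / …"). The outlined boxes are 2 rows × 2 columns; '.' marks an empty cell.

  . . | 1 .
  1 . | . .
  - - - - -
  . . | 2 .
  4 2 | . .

Step 1. [r2c3∈{3,4}] 4 has one home in col 3: r2c3 ⇒ r2c3=4.
Step 2. [r2c2∈{3}] r2c2 has the single candidate 3. So r2c2=3.
Step 3. [r1c4∈{2,3}] across row 1, 3 lands solely at r1c4. So r1c4=3.
Step 4. [r4c4∈{1}] r4c4 has the single candidate 1. So r4c4=1.
Step 5. [r1c1∈{2}] r1c1 has the single candidate 2, so r1c1=2.
Step 6. [r3c4∈{4}] nothing but 4 survives at r3c4. So r3c4=4.
Step 7. [r1c2∈{4}] nothing but 4 survives at r1c2, so r1c2=4.
Step 8. [r3c1∈{3}] r3c1's peers cover all but 3 ⇒ r3c1=3.
Step 9. [r3c2∈{1}] r3c2's peers cover all but 1. So r3c2=1.
Step 10. [r4c3∈{3}] only 3 remains possible at r4c3. So r4c3=3.
Step 11. [r2c4∈{2}] r2c4 has the single candidate 2, so r2c4=2.

Answer: 2 4 1 3 / 1 3 4 2 / 3 1 2 4 / 4 2 3 1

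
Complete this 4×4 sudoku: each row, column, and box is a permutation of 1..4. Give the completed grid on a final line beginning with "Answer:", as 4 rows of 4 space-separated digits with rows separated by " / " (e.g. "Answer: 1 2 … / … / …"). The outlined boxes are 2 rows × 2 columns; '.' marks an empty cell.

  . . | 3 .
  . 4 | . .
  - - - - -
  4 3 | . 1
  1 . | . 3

Step 1. [r1c1∈{2}] only 2 remains possible at r1c1 ⇒ r1c1=2.
Step 2. [r3c3∈{2}] nothing but 2 survives at r3c3, so r3c3=2.
Step 3. [r1c4∈{4}] r1c4 has the single candidate 4 ⇒ r1c4=4.
Step 4. [r2c1∈{3}] only 3 remains possible at r2c1 ⇒ r2c1=3.
Step 5. [r4c3∈{4}] r4c3's peers cover all but 4. So r4c3=4.
Step 6. [r2c4∈{2}] only 2 remains possible at r2c4. So r2c4=2.
Step 7. [r1c2∈{1}] only 1 remains possible at r1c2, so r1c2=1.
Step 8. [r2c3∈{1}] r2c3 has the single candidate 1. So r2c3=1.
Step 9. [r4c2∈{2}] r4c2 is down to just 2, so r4c2=2.

Answer: 2 1 3 4 / 3 4 1 2 / 4 3 2 1 / 1 2 4 3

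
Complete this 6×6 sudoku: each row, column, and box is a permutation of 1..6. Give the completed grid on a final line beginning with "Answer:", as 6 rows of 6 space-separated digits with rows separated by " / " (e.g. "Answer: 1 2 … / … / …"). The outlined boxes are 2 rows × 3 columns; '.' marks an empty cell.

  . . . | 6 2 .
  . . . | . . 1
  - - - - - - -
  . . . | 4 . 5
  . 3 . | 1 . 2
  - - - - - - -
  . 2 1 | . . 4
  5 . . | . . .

Step 1. [r1c6∈{3}] r1c6 has the single candidate 3 ⇒ r1c6=3.
Step 2. [r4c5∈{6}] only 6 remains possible at r4c5. So r4c5=6.
Step 3. [r5c1∈{3,6}] row 5 places 6 nowhere but r5c1 ⇒ r5c1=6.
Step 4. [r2c4∈{5}] r2c4 is down to just 5, so r2c4=5.
Step 5. [r6c3∈{3,4}] box 5 places 3 nowhere but r6c3. So r6c3=3.
Step 6. [r1c2∈{1,4,5}] r1c2 is the only open cell in col 2 admitting 5 ⇒ r1c2=5.
Step 7. [r1c3∈{4}] nothing but 4 survives at r1c3, so r1c3=4.
Step 8. [r2c2∈{6}] r2c2's peers cover all but 6 ⇒ r2c2=6.
Step 9. [r2c3∈{2}] nothing but 2 survives at r2c3 ⇒ r2c3=2.
Step 10. [r5c5∈{3,5}] in row 5, 5 fits only at r5c5, so r5c5=5.
Step 11. [r3c1∈{1,2}] row 3 places 2 nowhere but r3c1 ⇒ r3c1=2.
Step 12. [r4c3∈{5}] r4c3 is down to just 5 ⇒ r4c3=5.
Step 13. [r3c3∈{6}] r3c3 is down to just 6 ⇒ r3c3=6.
Step 14. [r1c1∈{1}] nothing but 1 survives at r1c1, so r1c1=1.
Step 15. [r6c5∈{1}] nothing but 1 survives at r6c5, so r6c5=1.
Step 16. [r6c6∈{6}] nothing but 6 survives at r6c6 ⇒ r6c6=6.
Step 17. [r3c2∈{1}] nothing but 1 survives at r3c2, so r3c2=1.
Step 18. [r6c2∈{4}] nothing but 4 survives at r6c2 ⇒ r6c2=4.
Step 19. [r6c4∈{2}] r6c4 is down to just 2. So r6c4=2.
Step 20. [r2c5∈{4}] r2c5 is down to just 4, so r2c5=4.
Step 21. [r2c1∈{3}] nothing but 3 survives at r2c1 ⇒ r2c1=3.
Step 22. [r5c4∈{3}] nothing but 3 survives at r5c4, so r5c4=3.
Step 23. [r4c1∈{4}] r4c1's peers cover all but 4 ⇒ r4c1=4.
Step 24. [r3c5∈{3}] only 3 remains possible at r3c5. So r3c5=3.

Answer: 1 5 4 6 2 3 / 3 6 2 5 4 1 / 2 1 6 4 3 5 / 4 3 5 1 6 2 / 6 2 1 3 5 4 / 5 4 3 2 1 6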